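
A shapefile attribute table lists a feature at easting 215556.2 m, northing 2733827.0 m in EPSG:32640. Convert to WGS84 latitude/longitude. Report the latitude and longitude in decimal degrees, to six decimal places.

Zone 40N: λ₀ = 57°, k₀ = 0.9996, false easting 500000 m.
Meridian distance M = (N − FN)/k₀ = 2734921.0 m.
Inverse transverse Mercator on WGS84 gives φ = 24.69259965°, λ = 54.18889986°.

lat 24.692600°, lon 54.188900°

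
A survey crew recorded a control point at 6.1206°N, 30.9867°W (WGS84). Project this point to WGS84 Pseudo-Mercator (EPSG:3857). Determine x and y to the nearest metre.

x -3449424 m, y 682642 m

Web Mercator is spherical with R = a = 6378137 m.
x = R·λ = 6378137 × -0.540819939 = -3449423.665 m.
y = R·ln tan(π/4 + φ/2) = 6378137 × 0.107028375 = 682641.640 m.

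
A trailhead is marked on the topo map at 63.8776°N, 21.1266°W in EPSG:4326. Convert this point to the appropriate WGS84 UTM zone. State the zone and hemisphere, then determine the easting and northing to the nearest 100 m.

Longitude -21.1266° lies in the 6° band [-24°, -18°), giving zone 27; latitude is north of the equator, so 27N.
Zone 27 central meridian λ₀ = 6×27 − 183 = -21°; Δλ = -0.1266°.
Transverse Mercator on WGS84 with k₀ = 0.9996 gives E = 493780.650 m, N = 7083381.079 m.

Zone 27N: E 493800 m, N 7083400 m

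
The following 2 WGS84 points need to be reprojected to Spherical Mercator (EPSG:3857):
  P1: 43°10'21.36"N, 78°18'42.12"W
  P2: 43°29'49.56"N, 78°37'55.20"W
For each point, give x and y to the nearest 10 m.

Web Mercator: x = R·λ, y = R·ln tan(π/4+φ/2), R = 6378137 m.
P1 (43.1726°, -78.3117°) → (-8717618.567, 5338280.336) m.
P2 (43.4971°, -78.6320°) → (-8753274.200, 5387944.235) m.

P1: x -8717620 m, y 5338280 m; P2: x -8753270 m, y 5387940 m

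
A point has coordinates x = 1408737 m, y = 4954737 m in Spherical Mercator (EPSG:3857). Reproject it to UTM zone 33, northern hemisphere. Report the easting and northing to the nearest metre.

Web Mercator inverse (R = 6378137 m) → φ = 40.60830303°, λ = 12.65489978°.
UTM 33N forward: E = 301601.957 m, N = 4497919.977 m.

E 301602 m, N 4497920 m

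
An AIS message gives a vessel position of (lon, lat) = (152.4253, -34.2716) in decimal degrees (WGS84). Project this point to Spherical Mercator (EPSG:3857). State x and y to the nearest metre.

x 16967907 m, y -4065330 m

Web Mercator is spherical with R = a = 6378137 m.
x = R·λ = 6378137 × 2.660323348 = 16967906.780 m.
y = R·ln tan(π/4 + φ/2) = 6378137 × -0.637385154 = -4065329.835 m.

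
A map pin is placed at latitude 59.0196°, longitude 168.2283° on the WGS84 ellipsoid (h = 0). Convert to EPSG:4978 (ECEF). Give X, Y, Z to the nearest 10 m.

WGS84: a = 6378137 m, e² = 0.006694380; N(φ) = a/√(1−e²sin²φ) = 6393887.351 m.
X = (N+h)·cosφ·cosλ = -3222000.361 m; Y = (N+h)·cosφ·sinλ = 671450.223 m; Z = (N(1−e²)+h)·sinφ = 5445060.391 m.

X -3222000 m, Y 671450 m, Z 5445060 m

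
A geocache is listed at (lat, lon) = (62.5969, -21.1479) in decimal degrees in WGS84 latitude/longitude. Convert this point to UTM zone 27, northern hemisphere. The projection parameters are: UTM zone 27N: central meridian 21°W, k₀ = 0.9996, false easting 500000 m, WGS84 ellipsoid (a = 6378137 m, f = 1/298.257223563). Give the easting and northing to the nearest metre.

Zone 27 central meridian λ₀ = 6×27 − 183 = -21°; Δλ = -0.1479°.
Transverse Mercator on WGS84 with k₀ = 0.9996 gives E = 492405.383 m, N = 6940686.990 m.

E 492405 m, N 6940687 m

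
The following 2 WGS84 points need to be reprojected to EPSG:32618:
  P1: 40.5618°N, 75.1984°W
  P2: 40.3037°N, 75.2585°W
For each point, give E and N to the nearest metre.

UTM zone 18N: λ₀ = -75°, k₀ = 0.9996.
P1 (40.5618°, -75.1984°) → (483204.234, 4490133.468) m.
P2 (40.3037°, -75.2585°) → (478032.570, 4461497.889) m.

P1: E 483204 m, N 4490133 m; P2: E 478033 m, N 4461498 m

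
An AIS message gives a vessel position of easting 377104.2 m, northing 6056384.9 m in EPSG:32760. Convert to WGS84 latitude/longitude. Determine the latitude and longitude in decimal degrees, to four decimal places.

lat -35.6287°, lon 175.6428°

Zone 60S: λ₀ = 177°, k₀ = 0.9996, false easting 500000 m, false northing 10000000 m.
Meridian distance M = (N − FN)/k₀ = -3945193.2 m.
Inverse transverse Mercator on WGS84 gives φ = -35.62869974°, λ = 175.64279946°.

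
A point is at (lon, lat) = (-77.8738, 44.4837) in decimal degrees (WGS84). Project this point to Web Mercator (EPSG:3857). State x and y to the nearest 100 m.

x -8668900 m, y 5540600 m

Web Mercator is spherical with R = a = 6378137 m.
x = R·λ = 6378137 × -1.359154211 = -8668871.762 m.
y = R·ln tan(π/4 + φ/2) = 6378137 × 0.868686822 = 5540603.561 m.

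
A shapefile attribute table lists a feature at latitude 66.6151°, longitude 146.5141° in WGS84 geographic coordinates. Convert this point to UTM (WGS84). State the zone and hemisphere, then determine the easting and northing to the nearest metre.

Longitude 146.5141° lies in the 6° band [144°, 150°), giving zone 55; latitude is north of the equator, so 55N.
Zone 55 central meridian λ₀ = 6×55 − 183 = 147°; Δλ = -0.4859°.
Transverse Mercator on WGS84 with k₀ = 0.9996 gives E = 478479.290 m, N = 7388557.338 m.

Zone 55N: E 478479 m, N 7388557 m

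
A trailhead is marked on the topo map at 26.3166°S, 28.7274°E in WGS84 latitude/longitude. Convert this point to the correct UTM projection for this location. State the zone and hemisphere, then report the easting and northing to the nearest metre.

Zone 35S: E 672424 m, N 7088101 m

Longitude 28.7274° lies in the 6° band [24°, 30°), giving zone 35; latitude is south of the equator, so 35S.
Zone 35 central meridian λ₀ = 6×35 − 183 = 27°; Δλ = +1.7274°.
Transverse Mercator on WGS84 with k₀ = 0.9996 gives E = 672424.111 m, N = 7088101.411 m.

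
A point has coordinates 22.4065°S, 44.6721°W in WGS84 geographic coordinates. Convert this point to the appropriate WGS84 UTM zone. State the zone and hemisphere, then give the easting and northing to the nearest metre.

Zone 23S: E 533749 m, N 7522141 m

Longitude -44.6721° lies in the 6° band [-48°, -42°), giving zone 23; latitude is south of the equator, so 23S.
Zone 23 central meridian λ₀ = 6×23 − 183 = -45°; Δλ = +0.3279°.
Transverse Mercator on WGS84 with k₀ = 0.9996 gives E = 533748.938 m, N = 7522141.260 m.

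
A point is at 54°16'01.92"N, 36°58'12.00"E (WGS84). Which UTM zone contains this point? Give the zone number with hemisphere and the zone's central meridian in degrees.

UTM zone = ⌊(λ + 180)/6⌋ + 1; 36.9700° ∈ [36°, 42°) → zone 37.
Hemisphere: N (φ ≥ 0).
Central meridian λ₀ = 6×37 − 183 = 39°.

Zone 37N, central meridian 39°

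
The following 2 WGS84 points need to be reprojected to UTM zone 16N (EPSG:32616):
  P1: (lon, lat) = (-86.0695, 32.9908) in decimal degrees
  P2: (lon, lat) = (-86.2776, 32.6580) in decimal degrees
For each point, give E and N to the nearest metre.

P1: E 586934 m, N 3650651 m; P2: E 567744 m, N 3613604 m

UTM zone 16N: λ₀ = -87°, k₀ = 0.9996.
P1 (32.9908°, -86.0695°) → (586934.021, 3650651.427) m.
P2 (32.6580°, -86.2776°) → (567743.503, 3613604.291) m.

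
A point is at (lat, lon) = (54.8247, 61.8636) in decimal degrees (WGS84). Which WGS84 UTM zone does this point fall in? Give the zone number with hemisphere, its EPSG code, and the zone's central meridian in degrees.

Zone 41N (EPSG:32641), central meridian 63°

UTM zone = ⌊(λ + 180)/6⌋ + 1; 61.8636° ∈ [60°, 66°) → zone 41.
Hemisphere: N (φ ≥ 0).
Central meridian λ₀ = 6×41 − 183 = 63°.
EPSG code: 32641.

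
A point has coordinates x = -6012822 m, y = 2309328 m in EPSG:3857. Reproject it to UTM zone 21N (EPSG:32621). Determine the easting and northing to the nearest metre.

E 811841 m, N 2248176 m

Web Mercator inverse (R = 6378137 m) → φ = 20.30609875°, λ = -54.01409903°.
UTM 21N forward: E = 811840.552 m, N = 2248176.441 m.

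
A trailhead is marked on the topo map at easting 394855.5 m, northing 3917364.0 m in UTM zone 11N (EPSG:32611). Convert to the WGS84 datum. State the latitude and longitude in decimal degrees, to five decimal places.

lat 35.39410°, lon -118.15780°

Zone 11N: λ₀ = -117°, k₀ = 0.9996, false easting 500000 m.
Meridian distance M = (N − FN)/k₀ = 3918931.6 m.
Inverse transverse Mercator on WGS84 gives φ = 35.39409965°, λ = -118.15780014°.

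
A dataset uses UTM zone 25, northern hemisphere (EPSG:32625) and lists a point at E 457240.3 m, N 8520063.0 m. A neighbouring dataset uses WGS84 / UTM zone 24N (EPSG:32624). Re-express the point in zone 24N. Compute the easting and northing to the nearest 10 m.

E 610590 m, N 8523520 m

UTM 25N → geographic: φ = 76.75519961°, λ = -34.67210167°.
UTM 24N (λ₀ = -39°) forward: E = 610594.725 m, N = 8523523.583 m.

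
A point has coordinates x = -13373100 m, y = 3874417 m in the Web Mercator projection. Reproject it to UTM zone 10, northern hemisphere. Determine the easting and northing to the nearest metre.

Web Mercator inverse (R = 6378137 m) → φ = 32.84249937°, λ = -120.13260126°.
UTM 10N forward: E = 768381.827 m, N = 3637470.595 m.

E 768382 m, N 3637471 m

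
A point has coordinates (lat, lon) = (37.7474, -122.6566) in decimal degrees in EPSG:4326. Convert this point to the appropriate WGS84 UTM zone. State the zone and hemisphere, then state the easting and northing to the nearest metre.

Zone 10N: E 530253 m, N 4177845 m

Longitude -122.6566° lies in the 6° band [-126°, -120°), giving zone 10; latitude is north of the equator, so 10N.
Zone 10 central meridian λ₀ = 6×10 − 183 = -123°; Δλ = +0.3434°.
Transverse Mercator on WGS84 with k₀ = 0.9996 gives E = 530252.770 m, N = 4177844.628 m.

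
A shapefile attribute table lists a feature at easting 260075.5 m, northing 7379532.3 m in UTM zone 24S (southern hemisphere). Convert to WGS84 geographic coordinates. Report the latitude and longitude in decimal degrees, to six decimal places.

Zone 24S: λ₀ = -39°, k₀ = 0.9996, false easting 500000 m, false northing 10000000 m.
Meridian distance M = (N − FN)/k₀ = -2621516.3 m.
Inverse transverse Mercator on WGS84 gives φ = -23.67720020°, λ = -41.35259967°.

lat -23.677200°, lon -41.352600°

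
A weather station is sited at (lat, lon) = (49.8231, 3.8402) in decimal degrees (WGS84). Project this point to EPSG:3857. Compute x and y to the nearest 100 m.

x 427500 m, y 6415700 m

Web Mercator is spherical with R = a = 6378137 m.
x = R·λ = 6378137 × 0.067024134 = 427489.109 m.
y = R·ln tan(π/4 + φ/2) = 6378137 × 1.005888719 = 6415696.054 m.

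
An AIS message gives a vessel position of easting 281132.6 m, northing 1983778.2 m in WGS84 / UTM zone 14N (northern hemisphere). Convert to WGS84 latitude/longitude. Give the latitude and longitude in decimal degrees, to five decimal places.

lat 17.93110°, lon -101.06630°

Zone 14N: λ₀ = -99°, k₀ = 0.9996, false easting 500000 m.
Meridian distance M = (N − FN)/k₀ = 1984572.0 m.
Inverse transverse Mercator on WGS84 gives φ = 17.93110032°, λ = -101.06629963°.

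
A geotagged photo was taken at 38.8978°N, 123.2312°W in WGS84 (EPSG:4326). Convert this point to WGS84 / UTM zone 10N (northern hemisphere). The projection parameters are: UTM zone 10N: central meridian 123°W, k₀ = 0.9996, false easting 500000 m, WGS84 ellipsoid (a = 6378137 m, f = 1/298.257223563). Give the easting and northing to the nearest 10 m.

Zone 10 central meridian λ₀ = 6×10 − 183 = -123°; Δλ = -0.2312°.
Transverse Mercator on WGS84 with k₀ = 0.9996 gives E = 479951.207 m, N = 4305460.839 m.

E 479950 m, N 4305460 m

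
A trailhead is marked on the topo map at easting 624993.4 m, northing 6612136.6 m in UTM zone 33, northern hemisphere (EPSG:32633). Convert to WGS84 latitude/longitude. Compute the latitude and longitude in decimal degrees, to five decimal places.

lat 59.62860°, lon 17.21640°

Zone 33N: λ₀ = 15°, k₀ = 0.9996, false easting 500000 m.
Meridian distance M = (N − FN)/k₀ = 6614782.5 m.
Inverse transverse Mercator on WGS84 gives φ = 59.62860000°, λ = 17.21639922°.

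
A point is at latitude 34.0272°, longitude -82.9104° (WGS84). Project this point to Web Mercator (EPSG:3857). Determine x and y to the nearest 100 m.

x -9229500 m, y 4032500 m

Web Mercator is spherical with R = a = 6378137 m.
x = R·λ = 6378137 × -1.447059464 = -9229543.509 m.
y = R·ln tan(π/4 + φ/2) = 6378137 × 0.632230839 = 4032454.907 m.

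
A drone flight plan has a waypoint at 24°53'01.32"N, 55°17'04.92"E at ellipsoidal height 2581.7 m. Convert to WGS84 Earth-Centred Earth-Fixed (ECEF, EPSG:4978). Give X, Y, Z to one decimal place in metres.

WGS84: a = 6378137 m, e² = 0.006694380; N(φ) = a/√(1−e²sin²φ) = 6381920.259 m.
X = (N+h)·cosφ·cosλ = 3298418.181 m; Y = (N+h)·cosφ·sinλ = 4760804.013 m; Z = (N(1−e²)+h)·sinφ = 2668479.498 m.

X 3298418.2 m, Y 4760804.0 m, Z 2668479.5 m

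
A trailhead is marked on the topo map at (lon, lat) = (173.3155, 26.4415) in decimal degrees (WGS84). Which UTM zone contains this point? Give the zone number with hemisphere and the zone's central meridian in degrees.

Zone 59N, central meridian 171°

UTM zone = ⌊(λ + 180)/6⌋ + 1; 173.3155° ∈ [168°, 174°) → zone 59.
Hemisphere: N (φ ≥ 0).
Central meridian λ₀ = 6×59 − 183 = 171°.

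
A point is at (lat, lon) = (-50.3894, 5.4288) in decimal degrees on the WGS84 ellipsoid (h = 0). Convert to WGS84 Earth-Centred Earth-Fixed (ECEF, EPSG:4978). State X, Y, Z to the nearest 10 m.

X 4056310 m, Y 385490 m, Z -4890520 m

WGS84: a = 6378137 m, e² = 0.006694380; N(φ) = a/√(1−e²sin²φ) = 6390845.608 m.
X = (N+h)·cosφ·cosλ = 4056312.814 m; Y = (N+h)·cosφ·sinλ = 385491.695 m; Z = (N(1−e²)+h)·sinφ = -4890517.810 m.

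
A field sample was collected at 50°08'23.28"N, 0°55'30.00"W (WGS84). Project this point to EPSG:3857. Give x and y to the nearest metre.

x -102971 m, y 6470522 m

Web Mercator is spherical with R = a = 6378137 m.
x = R·λ = 6378137 × -0.016144296 = -102970.529 m.
y = R·ln tan(π/4 + φ/2) = 6378137 × 1.014484642 = 6470522.032 m.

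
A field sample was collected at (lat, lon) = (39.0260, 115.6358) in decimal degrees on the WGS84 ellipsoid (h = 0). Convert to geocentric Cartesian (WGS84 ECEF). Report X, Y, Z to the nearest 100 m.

X -2146600 m, Y 4473100 m, Z 3994600 m

WGS84: a = 6378137 m, e² = 0.006694380; N(φ) = a/√(1−e²sin²φ) = 6386618.446 m.
X = (N+h)·cosφ·cosλ = -2146593.260 m; Y = (N+h)·cosφ·sinλ = 4473111.039 m; Z = (N(1−e²)+h)·sinφ = 3994559.772 m.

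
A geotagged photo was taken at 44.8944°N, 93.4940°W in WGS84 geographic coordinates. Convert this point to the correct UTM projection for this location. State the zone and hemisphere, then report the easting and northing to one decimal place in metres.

Zone 15N: E 460993.8 m, N 4971338.4 m

Longitude -93.4940° lies in the 6° band [-96°, -90°), giving zone 15; latitude is north of the equator, so 15N.
Zone 15 central meridian λ₀ = 6×15 − 183 = -93°; Δλ = -0.4940°.
Transverse Mercator on WGS84 with k₀ = 0.9996 gives E = 460993.789 m, N = 4971338.373 m.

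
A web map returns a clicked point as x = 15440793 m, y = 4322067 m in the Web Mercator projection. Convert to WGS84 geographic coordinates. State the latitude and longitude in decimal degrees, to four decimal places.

lat 36.1557°, lon 138.7070°

R = 6378137 m. λ = x/R = 138.70700351°.
φ = 2·arctan(exp(y/R)) − 90° = 2·arctan(1.96922) − 90° = 36.15570250°.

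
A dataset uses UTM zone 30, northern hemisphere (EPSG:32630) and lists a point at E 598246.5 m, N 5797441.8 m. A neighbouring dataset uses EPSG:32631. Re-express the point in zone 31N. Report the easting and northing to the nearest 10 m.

UTM 30N → geographic: φ = 52.31850016°, λ = -1.55859978°.
UTM 31N (λ₀ = 3°) forward: E = 189358.351 m, N = 5806252.888 m.

E 189360 m, N 5806250 m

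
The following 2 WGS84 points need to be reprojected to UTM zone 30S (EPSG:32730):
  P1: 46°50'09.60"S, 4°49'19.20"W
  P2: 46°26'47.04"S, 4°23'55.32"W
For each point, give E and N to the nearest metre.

P1: E 361060 m, N 4811449 m; P2: E 392570 m, N 4855402 m

UTM zone 30S: λ₀ = -3°, k₀ = 0.9996.
P1 (-46.8360°, -4.8220°) → (361059.590, 4811448.741) m.
P2 (-46.4464°, -4.3987°) → (392570.214, 4855402.042) m.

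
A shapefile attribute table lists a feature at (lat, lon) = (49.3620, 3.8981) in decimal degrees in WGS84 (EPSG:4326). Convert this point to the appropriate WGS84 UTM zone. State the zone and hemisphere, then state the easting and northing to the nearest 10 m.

Zone 31N: E 565210 m, N 5468090 m

Longitude 3.8981° lies in the 6° band [0°, 6°), giving zone 31; latitude is north of the equator, so 31N.
Zone 31 central meridian λ₀ = 6×31 − 183 = 3°; Δλ = +0.8981°.
Transverse Mercator on WGS84 with k₀ = 0.9996 gives E = 565211.523 m, N = 5468086.721 m.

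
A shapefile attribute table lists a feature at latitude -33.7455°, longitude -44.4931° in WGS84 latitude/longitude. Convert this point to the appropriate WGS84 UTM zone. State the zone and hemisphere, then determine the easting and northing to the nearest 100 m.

Zone 23S: E 547000 m, N 6265900 m

Longitude -44.4931° lies in the 6° band [-48°, -42°), giving zone 23; latitude is south of the equator, so 23S.
Zone 23 central meridian λ₀ = 6×23 − 183 = -45°; Δλ = +0.5069°.
Transverse Mercator on WGS84 with k₀ = 0.9996 gives E = 546950.493 m, N = 6265946.521 m.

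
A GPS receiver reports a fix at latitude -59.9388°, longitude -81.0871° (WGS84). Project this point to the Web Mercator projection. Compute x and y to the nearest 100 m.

Web Mercator is spherical with R = a = 6378137 m.
x = R·λ = 6378137 × -1.415236876 = -9026574.682 m.
y = R·ln tan(π/4 + φ/2) = 6378137 × -1.314823587 = -8386124.970 m.

x -9026600 m, y -8386100 m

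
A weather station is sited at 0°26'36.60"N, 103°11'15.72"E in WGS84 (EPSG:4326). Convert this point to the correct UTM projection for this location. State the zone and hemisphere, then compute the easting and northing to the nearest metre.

Longitude 103.1877° lies in the 6° band [102°, 108°), giving zone 48; latitude is north of the equator, so 48N.
Zone 48 central meridian λ₀ = 6×48 − 183 = 105°; Δλ = -1.8123°.
Transverse Mercator on WGS84 with k₀ = 0.9996 gives E = 298308.528 m, N = 49044.782 m.

Zone 48N: E 298309 m, N 49045 m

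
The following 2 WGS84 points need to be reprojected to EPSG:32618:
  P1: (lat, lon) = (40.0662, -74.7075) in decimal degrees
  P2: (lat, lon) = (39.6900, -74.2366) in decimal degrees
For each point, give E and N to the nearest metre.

P1: E 524944 m, N 4435146 m; P2: E 565458 m, N 4393630 m

UTM zone 18N: λ₀ = -75°, k₀ = 0.9996.
P1 (40.0662°, -74.7075°) → (524943.603, 4435145.796) m.
P2 (39.6900°, -74.2366°) → (565457.672, 4393629.674) m.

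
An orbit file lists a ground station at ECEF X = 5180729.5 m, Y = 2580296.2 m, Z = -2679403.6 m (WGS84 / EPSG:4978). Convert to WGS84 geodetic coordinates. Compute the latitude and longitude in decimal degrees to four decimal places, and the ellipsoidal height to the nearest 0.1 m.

λ = atan2(Y, X) = 26.47590022°; p = √(X²+Y²) = 5787735.9 m.
Bowring's method on WGS84 (a = 6378137 m, b = 6356752.314 m) gives φ = -24.98850005°, h = 3512.293 m.

lat -24.9885°, lon 26.4759°, h 3512.3 m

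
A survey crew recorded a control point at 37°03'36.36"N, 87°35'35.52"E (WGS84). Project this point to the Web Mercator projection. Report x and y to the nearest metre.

Web Mercator is spherical with R = a = 6378137 m.
x = R·λ = 6378137 × 1.528789742 = 9750830.421 m.
y = R·ln tan(π/4 + φ/2) = 6378137 × 0.697301934 = 4447487.266 m.

x 9750830 m, y 4447487 m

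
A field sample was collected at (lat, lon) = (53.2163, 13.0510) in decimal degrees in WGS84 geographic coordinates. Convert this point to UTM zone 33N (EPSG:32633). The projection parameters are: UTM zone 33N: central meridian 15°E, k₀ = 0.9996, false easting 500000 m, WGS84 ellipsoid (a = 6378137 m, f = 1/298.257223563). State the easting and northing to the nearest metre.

Zone 33 central meridian λ₀ = 6×33 − 183 = 15°; Δλ = -1.9490°.
Transverse Mercator on WGS84 with k₀ = 0.9996 gives E = 369863.584 m, N = 5898105.562 m.

E 369864 m, N 5898106 m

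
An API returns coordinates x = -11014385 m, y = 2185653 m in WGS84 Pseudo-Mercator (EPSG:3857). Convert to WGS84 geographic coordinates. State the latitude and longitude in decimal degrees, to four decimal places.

R = 6378137 m. λ = x/R = -98.94390391°.
φ = 2·arctan(exp(y/R)) − 90° = 2·arctan(1.40872) − 90° = 19.26069754°.

lat 19.2607°, lon -98.9439°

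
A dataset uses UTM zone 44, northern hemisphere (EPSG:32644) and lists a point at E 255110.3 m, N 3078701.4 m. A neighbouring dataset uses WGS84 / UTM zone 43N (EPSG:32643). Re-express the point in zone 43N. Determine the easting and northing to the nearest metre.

E 846241 m, N 3081180 m

UTM 44N → geographic: φ = 27.81059979°, λ = 78.51409978°.
UTM 43N (λ₀ = 75°) forward: E = 846240.817 m, N = 3081179.656 m.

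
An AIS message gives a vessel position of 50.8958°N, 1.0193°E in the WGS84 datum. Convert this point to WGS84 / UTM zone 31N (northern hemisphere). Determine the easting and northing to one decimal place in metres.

E 360709.6 m, N 5640106.2 m

Zone 31 central meridian λ₀ = 6×31 − 183 = 3°; Δλ = -1.9807°.
Transverse Mercator on WGS84 with k₀ = 0.9996 gives E = 360709.649 m, N = 5640106.204 m.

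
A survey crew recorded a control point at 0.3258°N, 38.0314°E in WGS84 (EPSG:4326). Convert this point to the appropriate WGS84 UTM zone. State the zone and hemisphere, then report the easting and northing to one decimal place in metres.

Longitude 38.0314° lies in the 6° band [36°, 42°), giving zone 37; latitude is north of the equator, so 37N.
Zone 37 central meridian λ₀ = 6×37 − 183 = 39°; Δλ = -0.9686°.
Transverse Mercator on WGS84 with k₀ = 0.9996 gives E = 392215.633 m, N = 36015.874 m.

Zone 37N: E 392215.6 m, N 36015.9 m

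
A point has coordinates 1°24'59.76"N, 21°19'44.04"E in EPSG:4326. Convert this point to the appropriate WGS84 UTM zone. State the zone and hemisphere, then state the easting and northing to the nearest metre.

Zone 34N: E 536587 m, N 156580 m

Longitude 21.3289° lies in the 6° band [18°, 24°), giving zone 34; latitude is north of the equator, so 34N.
Zone 34 central meridian λ₀ = 6×34 − 183 = 21°; Δλ = +0.3289°.
Transverse Mercator on WGS84 with k₀ = 0.9996 gives E = 536587.427 m, N = 156579.780 m.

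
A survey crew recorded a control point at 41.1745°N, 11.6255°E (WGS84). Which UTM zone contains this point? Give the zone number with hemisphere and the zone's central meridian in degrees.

UTM zone = ⌊(λ + 180)/6⌋ + 1; 11.6255° ∈ [6°, 12°) → zone 32.
Hemisphere: N (φ ≥ 0).
Central meridian λ₀ = 6×32 − 183 = 9°.

Zone 32N, central meridian 9°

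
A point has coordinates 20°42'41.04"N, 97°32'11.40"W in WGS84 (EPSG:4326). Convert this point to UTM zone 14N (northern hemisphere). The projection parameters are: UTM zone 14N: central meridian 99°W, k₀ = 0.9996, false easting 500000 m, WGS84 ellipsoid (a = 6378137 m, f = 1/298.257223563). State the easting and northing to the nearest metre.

Zone 14 central meridian λ₀ = 6×14 − 183 = -99°; Δλ = +1.4635°.
Transverse Mercator on WGS84 with k₀ = 0.9996 gives E = 652402.778 m, N = 2290896.496 m.

E 652403 m, N 2290896 m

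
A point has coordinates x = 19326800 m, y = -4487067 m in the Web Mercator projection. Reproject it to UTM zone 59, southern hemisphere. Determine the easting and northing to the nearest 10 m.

Web Mercator inverse (R = 6378137 m) → φ = -37.34329985°, λ = 173.61559833°.
UTM 59S forward: E = 731696.642 m, N = 5863833.894 m.

E 731700 m, N 5863830 m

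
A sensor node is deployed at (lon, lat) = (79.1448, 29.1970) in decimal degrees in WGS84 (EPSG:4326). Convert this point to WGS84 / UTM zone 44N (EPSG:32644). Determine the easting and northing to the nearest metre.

Zone 44 central meridian λ₀ = 6×44 − 183 = 81°; Δλ = -1.8552°.
Transverse Mercator on WGS84 with k₀ = 0.9996 gives E = 319630.692 m, N = 3231236.641 m.

E 319631 m, N 3231237 m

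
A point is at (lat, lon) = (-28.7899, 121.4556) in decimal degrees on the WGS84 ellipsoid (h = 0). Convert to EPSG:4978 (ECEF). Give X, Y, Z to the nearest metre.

WGS84: a = 6378137 m, e² = 0.006694380; N(φ) = a/√(1−e²sin²φ) = 6383094.375 m.
X = (N+h)·cosφ·cosλ = -2919207.034 m; Y = (N+h)·cosφ·sinλ = 4772009.610 m; Z = (N(1−e²)+h)·sinφ = -3053513.951 m.

X -2919207 m, Y 4772010 m, Z -3053514 m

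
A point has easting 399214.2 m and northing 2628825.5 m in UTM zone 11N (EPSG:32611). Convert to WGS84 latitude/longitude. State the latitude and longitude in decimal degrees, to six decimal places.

Zone 11N: λ₀ = -117°, k₀ = 0.9996, false easting 500000 m.
Meridian distance M = (N − FN)/k₀ = 2629877.5 m.
Inverse transverse Mercator on WGS84 gives φ = 23.76740000°, λ = -117.98909983°.

lat 23.767400°, lon -117.989100°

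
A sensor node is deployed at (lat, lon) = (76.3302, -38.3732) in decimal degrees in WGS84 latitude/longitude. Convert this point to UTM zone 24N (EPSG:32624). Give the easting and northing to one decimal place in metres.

Zone 24 central meridian λ₀ = 6×24 − 183 = -39°; Δλ = +0.6268°.
Transverse Mercator on WGS84 with k₀ = 0.9996 gives E = 516535.111 m, N = 8472118.551 m.

E 516535.1 m, N 8472118.6 m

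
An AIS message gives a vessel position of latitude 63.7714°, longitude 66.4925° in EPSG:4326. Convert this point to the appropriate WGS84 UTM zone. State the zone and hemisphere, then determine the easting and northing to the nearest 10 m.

Zone 42N: E 376380 m, N 7073970 m

Longitude 66.4925° lies in the 6° band [66°, 72°), giving zone 42; latitude is north of the equator, so 42N.
Zone 42 central meridian λ₀ = 6×42 − 183 = 69°; Δλ = -2.5075°.
Transverse Mercator on WGS84 with k₀ = 0.9996 gives E = 376375.779 m, N = 7073968.205 m.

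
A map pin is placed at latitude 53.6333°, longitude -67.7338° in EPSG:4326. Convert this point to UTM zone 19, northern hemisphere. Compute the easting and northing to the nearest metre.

Zone 19 central meridian λ₀ = 6×19 − 183 = -69°; Δλ = +1.2662°.
Transverse Mercator on WGS84 with k₀ = 0.9996 gives E = 583724.530 m, N = 5943468.699 m.

E 583725 m, N 5943469 m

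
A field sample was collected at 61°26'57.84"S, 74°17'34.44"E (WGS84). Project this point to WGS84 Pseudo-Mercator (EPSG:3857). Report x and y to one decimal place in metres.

x 8270247.8 m, y -8729750.2 m

Web Mercator is spherical with R = a = 6378137 m.
x = R·λ = 6378137 × 1.296655716 = 8270247.798 m.
y = R·ln tan(π/4 + φ/2) = 6378137 × -1.368699076 = -8729750.219 m.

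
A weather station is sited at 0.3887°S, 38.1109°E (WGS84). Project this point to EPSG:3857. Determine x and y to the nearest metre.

x 4242486 m, y -43270 m

Web Mercator is spherical with R = a = 6378137 m.
x = R·λ = 6378137 × 0.665160686 = 4242485.982 m.
y = R·ln tan(π/4 + φ/2) = 6378137 × -0.006784147 = -43270.218 m.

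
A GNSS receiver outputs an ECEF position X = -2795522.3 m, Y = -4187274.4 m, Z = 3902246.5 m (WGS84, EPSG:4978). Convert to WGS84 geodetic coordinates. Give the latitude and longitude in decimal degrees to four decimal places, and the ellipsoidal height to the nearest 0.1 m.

λ = atan2(Y, X) = -123.72800017°; p = √(X²+Y²) = 5034700.8 m.
Bowring's method on WGS84 (a = 6378137 m, b = 6356752.314 m) gives φ = 37.96469975°, h = -177.426 m.

lat 37.9647°, lon -123.7280°, h -177.4 m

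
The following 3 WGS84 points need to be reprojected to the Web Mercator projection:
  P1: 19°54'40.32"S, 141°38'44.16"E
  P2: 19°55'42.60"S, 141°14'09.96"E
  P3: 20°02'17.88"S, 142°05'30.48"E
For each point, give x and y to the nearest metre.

Web Mercator: x = R·λ, y = R·ln tan(π/4+φ/2), R = 6378137 m.
P1 (-19.9112°, 141.6456°) → (15767916.065, -2262514.310) m.
P2 (-19.9285°, 141.2361°) → (15722330.734, -2264562.691) m.
P3 (-20.0383°, 142.0918°) → (15817586.822, -2277568.640) m.

P1: x 15767916 m, y -2262514 m; P2: x 15722331 m, y -2264563 m; P3: x 15817587 m, y -2277569 m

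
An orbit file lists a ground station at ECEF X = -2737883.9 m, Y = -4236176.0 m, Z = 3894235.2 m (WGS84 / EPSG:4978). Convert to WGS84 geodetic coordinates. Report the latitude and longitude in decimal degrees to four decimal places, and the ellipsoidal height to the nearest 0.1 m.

lat 37.8567°, lon -122.8750°, h 2179.1 m

λ = atan2(Y, X) = -122.87499964°; p = √(X²+Y²) = 5043926.6 m.
Bowring's method on WGS84 (a = 6378137 m, b = 6356752.314 m) gives φ = 37.85669986°, h = 2179.054 m.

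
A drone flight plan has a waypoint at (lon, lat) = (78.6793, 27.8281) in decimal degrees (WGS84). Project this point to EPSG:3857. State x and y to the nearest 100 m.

Web Mercator is spherical with R = a = 6378137 m.
x = R·λ = 6378137 × 1.373212838 = 8758539.612 m.
y = R·ln tan(π/4 + φ/2) = 6378137 × 0.505997028 = 3227318.368 m.

x 8758500 m, y 3227300 m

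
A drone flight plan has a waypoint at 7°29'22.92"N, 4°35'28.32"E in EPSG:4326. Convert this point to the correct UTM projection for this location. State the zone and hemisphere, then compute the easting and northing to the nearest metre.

Zone 31N: E 675582 m, N 828202 m

Longitude 4.5912° lies in the 6° band [0°, 6°), giving zone 31; latitude is north of the equator, so 31N.
Zone 31 central meridian λ₀ = 6×31 − 183 = 3°; Δλ = +1.5912°.
Transverse Mercator on WGS84 with k₀ = 0.9996 gives E = 675582.030 m, N = 828201.941 m.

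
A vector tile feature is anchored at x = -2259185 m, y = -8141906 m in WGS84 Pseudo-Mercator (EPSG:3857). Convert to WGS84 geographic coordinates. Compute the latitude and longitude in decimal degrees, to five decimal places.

R = 6378137 m. λ = x/R = -20.29460415°.
φ = 2·arctan(exp(y/R)) − 90° = 2·arctan(0.27900) − 90° = -58.82150093°.

lat -58.82150°, lon -20.29460°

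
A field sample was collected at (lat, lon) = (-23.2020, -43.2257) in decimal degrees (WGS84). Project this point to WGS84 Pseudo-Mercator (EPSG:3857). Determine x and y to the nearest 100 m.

Web Mercator is spherical with R = a = 6378137 m.
x = R·λ = 6378137 × -0.754430786 = -4811862.913 m.
y = R·ln tan(π/4 + φ/2) = 6378137 × -0.416495517 = -2656465.468 m.

x -4811900 m, y -2656500 m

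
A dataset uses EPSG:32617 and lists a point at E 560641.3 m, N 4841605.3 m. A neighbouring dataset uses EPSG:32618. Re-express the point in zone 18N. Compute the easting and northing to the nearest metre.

E 77354 m, N 4854726 m

UTM 17N → geographic: φ = 43.72499966°, λ = -80.24709972°.
UTM 18N (λ₀ = -75°) forward: E = 77353.616 m, N = 4854725.773 m.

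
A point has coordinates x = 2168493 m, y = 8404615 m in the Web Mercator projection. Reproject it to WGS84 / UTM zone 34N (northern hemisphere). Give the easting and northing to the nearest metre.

E 415274 m, N 6654824 m

Web Mercator inverse (R = 6378137 m) → φ = 60.02189866°, λ = 19.47990405°.
UTM 34N forward: E = 415273.587 m, N = 6654823.646 m.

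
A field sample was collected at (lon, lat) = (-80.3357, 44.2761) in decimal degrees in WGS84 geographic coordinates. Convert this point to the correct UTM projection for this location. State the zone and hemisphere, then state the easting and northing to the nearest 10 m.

Longitude -80.3357° lies in the 6° band [-84°, -78°), giving zone 17; latitude is north of the equator, so 17N.
Zone 17 central meridian λ₀ = 6×17 − 183 = -81°; Δλ = +0.6643°.
Transverse Mercator on WGS84 with k₀ = 0.9996 gives E = 553012.089 m, N = 4902753.952 m.

Zone 17N: E 553010 m, N 4902750 m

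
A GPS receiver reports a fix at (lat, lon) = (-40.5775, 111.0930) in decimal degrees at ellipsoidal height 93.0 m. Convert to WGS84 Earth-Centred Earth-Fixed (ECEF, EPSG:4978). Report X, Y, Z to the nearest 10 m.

X -1745900 m, Y 4526260 m, Z -4126960 m

WGS84: a = 6378137 m, e² = 0.006694380; N(φ) = a/√(1−e²sin²φ) = 6387189.334 m.
X = (N+h)·cosφ·cosλ = -1745903.918 m; Y = (N+h)·cosφ·sinλ = 4526262.163 m; Z = (N(1−e²)+h)·sinφ = -4126960.646 m.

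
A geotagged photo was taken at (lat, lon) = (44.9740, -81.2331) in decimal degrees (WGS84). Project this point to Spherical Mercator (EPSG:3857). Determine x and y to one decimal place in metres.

x -9042827.3 m, y 5617429.2 m

Web Mercator is spherical with R = a = 6378137 m.
x = R·λ = 6378137 × -1.417785057 = -9042827.328 m.
y = R·ln tan(π/4 + φ/2) = 6378137 × 0.880731983 = 5617429.247 m.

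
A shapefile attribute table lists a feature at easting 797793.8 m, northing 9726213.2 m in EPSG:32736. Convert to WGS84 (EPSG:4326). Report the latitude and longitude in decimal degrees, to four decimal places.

Zone 36S: λ₀ = 33°, k₀ = 0.9996, false easting 500000 m, false northing 10000000 m.
Meridian distance M = (N − FN)/k₀ = -273896.4 m.
Inverse transverse Mercator on WGS84 gives φ = -2.47430018°, λ = 35.67770018°.

lat -2.4743°, lon 35.6777°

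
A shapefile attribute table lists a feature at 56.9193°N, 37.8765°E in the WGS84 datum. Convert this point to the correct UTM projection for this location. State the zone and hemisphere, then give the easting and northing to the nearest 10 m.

Zone 37N: E 431600 m, N 6308960 m

Longitude 37.8765° lies in the 6° band [36°, 42°), giving zone 37; latitude is north of the equator, so 37N.
Zone 37 central meridian λ₀ = 6×37 − 183 = 39°; Δλ = -1.1235°.
Transverse Mercator on WGS84 with k₀ = 0.9996 gives E = 431603.868 m, N = 6308964.743 m.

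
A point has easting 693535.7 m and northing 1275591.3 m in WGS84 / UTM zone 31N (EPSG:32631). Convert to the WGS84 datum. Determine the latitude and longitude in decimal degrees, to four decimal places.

lat 11.5337°, lon 4.7746°

Zone 31N: λ₀ = 3°, k₀ = 0.9996, false easting 500000 m.
Meridian distance M = (N − FN)/k₀ = 1276101.7 m.
Inverse transverse Mercator on WGS84 gives φ = 11.53369957°, λ = 4.77460019°.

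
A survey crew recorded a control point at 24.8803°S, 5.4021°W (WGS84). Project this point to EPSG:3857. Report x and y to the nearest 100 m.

x -601400 m, y -2861000 m

Web Mercator is spherical with R = a = 6378137 m.
x = R·λ = 6378137 × -0.094284432 = -601359.021 m.
y = R·ln tan(π/4 + φ/2) = 6378137 × -0.448571318 = -2861049.323 m.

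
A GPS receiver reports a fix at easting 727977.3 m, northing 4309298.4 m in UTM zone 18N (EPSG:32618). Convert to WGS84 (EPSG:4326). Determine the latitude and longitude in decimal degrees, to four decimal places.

Zone 18N: λ₀ = -75°, k₀ = 0.9996, false easting 500000 m.
Meridian distance M = (N − FN)/k₀ = 4311022.8 m.
Inverse transverse Mercator on WGS84 gives φ = 38.90299969°, λ = -72.37099995°.

lat 38.9030°, lon -72.3710°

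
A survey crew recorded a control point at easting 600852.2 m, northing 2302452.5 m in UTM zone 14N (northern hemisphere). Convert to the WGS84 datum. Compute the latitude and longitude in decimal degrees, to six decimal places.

Zone 14N: λ₀ = -99°, k₀ = 0.9996, false easting 500000 m.
Meridian distance M = (N − FN)/k₀ = 2303373.8 m.
Inverse transverse Mercator on WGS84 gives φ = 20.81930019°, λ = -98.03079959°.

lat 20.819300°, lon -98.030800°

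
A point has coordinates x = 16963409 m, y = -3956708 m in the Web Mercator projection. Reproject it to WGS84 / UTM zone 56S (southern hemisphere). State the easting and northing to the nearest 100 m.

Web Mercator inverse (R = 6378137 m) → φ = -33.46139653°, λ = 152.38489575°.
UTM 56S forward: E = 442840.031 m, N = 6297391.517 m.

E 442800 m, N 6297400 m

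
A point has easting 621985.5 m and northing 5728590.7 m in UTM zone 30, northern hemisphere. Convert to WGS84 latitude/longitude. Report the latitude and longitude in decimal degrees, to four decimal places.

Zone 30N: λ₀ = -3°, k₀ = 0.9996, false easting 500000 m.
Meridian distance M = (N − FN)/k₀ = 5730883.1 m.
Inverse transverse Mercator on WGS84 gives φ = 51.69499965°, λ = -1.23499991°.

lat 51.6950°, lon -1.2350°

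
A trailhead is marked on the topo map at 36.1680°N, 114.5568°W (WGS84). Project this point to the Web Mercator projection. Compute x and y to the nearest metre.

x -12752405 m, y 4323763 m

Web Mercator is spherical with R = a = 6378137 m.
x = R·λ = 6378137 × -1.999393341 = -12752404.643 m.
y = R·ln tan(π/4 + φ/2) = 6378137 × 0.677903689 = 4323762.604 m.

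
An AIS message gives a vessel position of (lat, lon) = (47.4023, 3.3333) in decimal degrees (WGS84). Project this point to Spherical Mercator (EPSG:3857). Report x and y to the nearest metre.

Web Mercator is spherical with R = a = 6378137 m.
x = R·λ = 6378137 × 0.058177060 = 371061.259 m.
y = R·ln tan(π/4 + φ/2) = 6378137 × 0.941966076 = 6007988.682 m.

x 371061 m, y 6007989 m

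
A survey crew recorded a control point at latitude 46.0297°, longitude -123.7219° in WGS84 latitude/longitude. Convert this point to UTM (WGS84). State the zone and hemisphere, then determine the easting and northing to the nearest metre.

Longitude -123.7219° lies in the 6° band [-126°, -120°), giving zone 10; latitude is north of the equator, so 10N.
Zone 10 central meridian λ₀ = 6×10 − 183 = -123°; Δλ = -0.7219°.
Transverse Mercator on WGS84 with k₀ = 0.9996 gives E = 444131.579 m, N = 5097600.685 m.

Zone 10N: E 444132 m, N 5097601 m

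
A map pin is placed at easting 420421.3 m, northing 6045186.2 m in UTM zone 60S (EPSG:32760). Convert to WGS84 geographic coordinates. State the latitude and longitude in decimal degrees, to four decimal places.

lat -35.7341°, lon 176.1200°

Zone 60S: λ₀ = 177°, k₀ = 0.9996, false easting 500000 m, false northing 10000000 m.
Meridian distance M = (N − FN)/k₀ = -3956396.4 m.
Inverse transverse Mercator on WGS84 gives φ = -35.73409967°, λ = 176.12000002°.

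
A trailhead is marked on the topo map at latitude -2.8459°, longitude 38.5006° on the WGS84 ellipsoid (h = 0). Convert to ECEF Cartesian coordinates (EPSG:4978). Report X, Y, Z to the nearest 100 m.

WGS84: a = 6378137 m, e² = 0.006694380; N(φ) = a/√(1−e²sin²φ) = 6378189.628 m.
X = (N+h)·cosφ·cosλ = 4985425.447 m; Y = (N+h)·cosφ·sinλ = 3965671.701 m; Z = (N(1−e²)+h)·sinφ = -314556.548 m.

X 4985400 m, Y 3965700 m, Z -314600 m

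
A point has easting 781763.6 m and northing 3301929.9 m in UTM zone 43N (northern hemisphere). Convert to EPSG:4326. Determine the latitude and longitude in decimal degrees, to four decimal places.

lat 29.8157°, lon 77.9154°

Zone 43N: λ₀ = 75°, k₀ = 0.9996, false easting 500000 m.
Meridian distance M = (N − FN)/k₀ = 3303251.2 m.
Inverse transverse Mercator on WGS84 gives φ = 29.81569970°, λ = 77.91539991°.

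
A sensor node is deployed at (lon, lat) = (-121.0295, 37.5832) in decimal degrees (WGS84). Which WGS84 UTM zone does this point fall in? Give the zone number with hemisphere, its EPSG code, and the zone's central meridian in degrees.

UTM zone = ⌊(λ + 180)/6⌋ + 1; -121.0295° ∈ [-126°, -120°) → zone 10.
Hemisphere: N (φ ≥ 0).
Central meridian λ₀ = 6×10 − 183 = -123°.
EPSG code: 32610.

Zone 10N (EPSG:32610), central meridian -123°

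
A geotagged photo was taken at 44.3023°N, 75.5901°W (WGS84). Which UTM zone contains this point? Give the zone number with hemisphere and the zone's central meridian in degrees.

UTM zone = ⌊(λ + 180)/6⌋ + 1; -75.5901° ∈ [-78°, -72°) → zone 18.
Hemisphere: N (φ ≥ 0).
Central meridian λ₀ = 6×18 − 183 = -75°.

Zone 18N, central meridian -75°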